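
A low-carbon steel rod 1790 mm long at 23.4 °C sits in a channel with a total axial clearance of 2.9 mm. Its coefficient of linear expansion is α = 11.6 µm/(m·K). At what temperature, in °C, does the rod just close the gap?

163 °C

α·L₀·ΔT = 2.9 mm ⇒ ΔT = 2.9 / (11.6×10⁻⁶ × 1790.0) = 139.7 K.
T = 23.4 + 139.7 = 163.1 °C.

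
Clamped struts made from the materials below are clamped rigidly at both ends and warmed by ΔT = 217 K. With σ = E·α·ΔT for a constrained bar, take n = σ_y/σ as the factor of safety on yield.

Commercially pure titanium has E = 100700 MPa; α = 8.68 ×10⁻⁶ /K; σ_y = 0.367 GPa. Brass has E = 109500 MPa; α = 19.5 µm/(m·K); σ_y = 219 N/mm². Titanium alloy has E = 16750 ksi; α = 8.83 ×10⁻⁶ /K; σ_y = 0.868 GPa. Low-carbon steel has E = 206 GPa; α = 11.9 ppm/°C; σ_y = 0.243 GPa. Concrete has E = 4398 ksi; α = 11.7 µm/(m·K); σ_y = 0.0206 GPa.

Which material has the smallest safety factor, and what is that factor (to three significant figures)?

In consistent units (E in GPa, α in ×10⁻⁶/K, σ_y in MPa):
  commercially pure titanium: E = 100.7, α = 8.68, σ_y = 367.0 → σ = 190 MPa, n = 1.93
  brass: E = 109.5, α = 19.5, σ_y = 219.0 → σ = 463 MPa, n = 0.473
  titanium alloy: E = 115.5, α = 8.83, σ_y = 868.0 → σ = 221 MPa, n = 3.92
  low-carbon steel: E = 206.0, α = 11.9, σ_y = 243.0 → σ = 532 MPa, n = 0.457
  concrete: E = 30.32, α = 11.7, σ_y = 20.60 → σ = 77.0 MPa, n = 0.268
The minimum is concrete at n = 0.268.

concrete, n = 0.268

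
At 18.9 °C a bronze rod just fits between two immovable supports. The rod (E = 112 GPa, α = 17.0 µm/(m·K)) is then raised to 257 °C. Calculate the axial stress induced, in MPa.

ΔT = 238.1 K. Constrained thermal stress σ = E·α·ΔT = 112.0×10³ MPa × 17.0×10⁻⁶ × 238.1 = 453 MPa (compressive).

453 MPa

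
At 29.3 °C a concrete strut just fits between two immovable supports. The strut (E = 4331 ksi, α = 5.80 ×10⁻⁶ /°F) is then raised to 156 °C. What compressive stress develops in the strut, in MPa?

E = 4331 ksi = 29.86 GPa.
α = 5.80×10⁻⁶/°F × 9/5 = 10.4×10⁻⁶/K.
ΔT = 126.7 K. Constrained thermal stress σ = E·α·ΔT = 29.86×10³ MPa × 10.4×10⁻⁶ × 126.7 = 39.5 MPa (compressive).

39.5 MPa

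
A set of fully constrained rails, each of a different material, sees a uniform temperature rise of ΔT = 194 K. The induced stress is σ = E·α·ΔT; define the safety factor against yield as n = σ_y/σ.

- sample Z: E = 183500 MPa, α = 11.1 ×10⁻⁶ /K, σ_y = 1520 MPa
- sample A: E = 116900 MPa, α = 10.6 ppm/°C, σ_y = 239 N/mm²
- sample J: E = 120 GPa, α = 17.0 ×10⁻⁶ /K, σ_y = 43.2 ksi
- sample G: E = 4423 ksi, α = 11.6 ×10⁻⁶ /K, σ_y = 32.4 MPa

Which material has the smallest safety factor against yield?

sample G

Converting E to GPa, α to ×10⁻⁶/K, σ_y to MPa, then σ and n for each:
  sample Z: E = 183.5, α = 11.1, σ_y = 1520 → σ = 395 MPa, n = 3.85
  sample A: E = 116.9, α = 10.6, σ_y = 239.0 → σ = 240 MPa, n = 0.994
  sample J: E = 120.0, α = 17.0, σ_y = 297.9 → σ = 396 MPa, n = 0.753
  sample G: E = 30.50, α = 11.6, σ_y = 32.40 → σ = 68.6 MPa, n = 0.472
The minimum is sample G at n = 0.472.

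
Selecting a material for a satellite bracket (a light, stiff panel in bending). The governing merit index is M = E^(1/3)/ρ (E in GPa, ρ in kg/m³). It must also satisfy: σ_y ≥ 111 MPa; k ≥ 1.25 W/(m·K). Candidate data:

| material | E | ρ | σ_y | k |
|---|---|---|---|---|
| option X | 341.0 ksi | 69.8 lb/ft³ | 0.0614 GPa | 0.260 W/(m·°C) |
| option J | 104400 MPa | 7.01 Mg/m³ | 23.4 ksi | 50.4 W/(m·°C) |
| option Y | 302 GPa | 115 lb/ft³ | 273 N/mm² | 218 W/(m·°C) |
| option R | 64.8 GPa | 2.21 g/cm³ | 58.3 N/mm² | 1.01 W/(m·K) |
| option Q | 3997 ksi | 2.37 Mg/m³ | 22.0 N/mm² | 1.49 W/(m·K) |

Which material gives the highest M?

option Y

Screen on constraints: σ_y ≥ 111 MPa; k ≥ 1.25 W/(m·K). Survivors: option J, option Y.
Putting every candidate on a common basis:
  option J: E = 104.4 GPa, ρ = 7010 kg/m³
  option Y: E = 302.0 GPa, ρ = 1842 kg/m³
  option Y: M = 3.64×10⁻³
  option J: M = 0.672×10⁻³
Highest index: option Y.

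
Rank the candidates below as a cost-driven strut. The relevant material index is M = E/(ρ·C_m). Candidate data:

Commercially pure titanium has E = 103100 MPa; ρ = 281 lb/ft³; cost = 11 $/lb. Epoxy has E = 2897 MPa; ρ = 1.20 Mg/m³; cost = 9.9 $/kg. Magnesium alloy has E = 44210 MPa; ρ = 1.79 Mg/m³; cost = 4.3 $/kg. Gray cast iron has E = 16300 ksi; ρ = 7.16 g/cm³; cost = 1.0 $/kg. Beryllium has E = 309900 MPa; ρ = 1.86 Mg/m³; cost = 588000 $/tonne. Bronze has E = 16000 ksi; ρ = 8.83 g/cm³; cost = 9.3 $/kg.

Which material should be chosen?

Convert each candidate to consistent units, then evaluate M:
  commercially pure titanium: E = 103.1 GPa, ρ = 4501 kg/m³, cost = 24.25 $/kg
  epoxy: E = 2.897 GPa, ρ = 1200 kg/m³, cost = 9.900 $/kg
  magnesium alloy: E = 44.21 GPa, ρ = 1790 kg/m³, cost = 4.300 $/kg
  gray cast iron: E = 112.4 GPa, ρ = 7160 kg/m³, cost = 1.000 $/kg
  beryllium: E = 309.9 GPa, ρ = 1860 kg/m³, cost = 588.0 $/kg
  bronze: E = 110.3 GPa, ρ = 8830 kg/m³, cost = 9.300 $/kg
  gray cast iron: M = 15.7 MN·m per $
  magnesium alloy: M = 5.74 MN·m per $
  bronze: M = 1.34 MN·m per $
  commercially pure titanium: M = 0.945 MN·m per $
  beryllium: M = 0.283 MN·m per $
  epoxy: M = 0.244 MN·m per $
Gray cast iron has the largest M.

gray cast iron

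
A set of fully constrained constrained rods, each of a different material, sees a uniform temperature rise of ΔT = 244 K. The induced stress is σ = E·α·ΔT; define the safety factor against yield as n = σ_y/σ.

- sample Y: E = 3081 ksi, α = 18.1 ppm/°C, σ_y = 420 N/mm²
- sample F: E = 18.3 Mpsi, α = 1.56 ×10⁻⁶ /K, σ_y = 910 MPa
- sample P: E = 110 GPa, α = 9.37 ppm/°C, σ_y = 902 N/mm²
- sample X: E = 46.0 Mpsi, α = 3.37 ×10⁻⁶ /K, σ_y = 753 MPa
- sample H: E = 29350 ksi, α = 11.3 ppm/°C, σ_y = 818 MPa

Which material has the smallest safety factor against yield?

With everything in SI (GPa, ×10⁻⁶/K, MPa):
  sample Y: E = 21.24, α = 18.1, σ_y = 420.0 → σ = 93.8 MPa, n = 4.48
  sample F: E = 126.2, α = 1.56, σ_y = 910.0 → σ = 48.0 MPa, n = 18.9
  sample P: E = 110.0, α = 9.37, σ_y = 902.0 → σ = 251 MPa, n = 3.59
  sample X: E = 317.2, α = 3.37, σ_y = 753.0 → σ = 261 MPa, n = 2.89
  sample H: E = 202.4, α = 11.3, σ_y = 818.0 → σ = 558 MPa, n = 1.47
Sample H has the lowest safety factor, n = 1.47.

sample H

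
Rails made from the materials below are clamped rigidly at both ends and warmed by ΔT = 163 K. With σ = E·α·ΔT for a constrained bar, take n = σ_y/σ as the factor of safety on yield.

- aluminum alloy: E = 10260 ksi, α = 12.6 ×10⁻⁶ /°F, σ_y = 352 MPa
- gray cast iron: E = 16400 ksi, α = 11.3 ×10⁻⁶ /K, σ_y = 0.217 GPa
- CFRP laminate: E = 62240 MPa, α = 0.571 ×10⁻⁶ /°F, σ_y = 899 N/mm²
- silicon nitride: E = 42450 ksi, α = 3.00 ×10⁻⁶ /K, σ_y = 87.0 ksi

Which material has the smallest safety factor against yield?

gray cast iron

With everything in SI (GPa, ×10⁻⁶/K, MPa):
  aluminum alloy: E = 70.74, α = 22.7, σ_y = 352.0 → σ = 262 MPa, n = 1.35
  gray cast iron: E = 113.1, α = 11.3, σ_y = 217.0 → σ = 208 MPa, n = 1.04
  CFRP laminate: E = 62.24, α = 1.03, σ_y = 899.0 → σ = 10.4 MPa, n = 86.2
  silicon nitride: E = 292.7, α = 3.00, σ_y = 599.8 → σ = 143 MPa, n = 4.19
Smallest n: gray cast iron with n = 1.04.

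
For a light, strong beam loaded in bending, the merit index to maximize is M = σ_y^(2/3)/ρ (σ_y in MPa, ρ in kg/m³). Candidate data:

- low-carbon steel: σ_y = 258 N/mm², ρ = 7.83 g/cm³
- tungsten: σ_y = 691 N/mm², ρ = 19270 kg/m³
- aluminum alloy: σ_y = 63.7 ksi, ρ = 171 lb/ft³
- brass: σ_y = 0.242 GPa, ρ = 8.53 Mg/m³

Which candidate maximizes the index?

aluminum alloy

Putting every candidate on a common basis:
  low-carbon steel: σ_y = 258.0 MPa, ρ = 7830 kg/m³
  tungsten: σ_y = 691.0 MPa, ρ = 19270 kg/m³
  aluminum alloy: σ_y = 439.2 MPa, ρ = 2739 kg/m³
  brass: σ_y = 242.0 MPa, ρ = 8530 kg/m³
  aluminum alloy: M = 21.1×10⁻³
  low-carbon steel: M = 5.18×10⁻³
  brass: M = 4.55×10⁻³
  tungsten: M = 4.06×10⁻³
Aluminum alloy ranks first.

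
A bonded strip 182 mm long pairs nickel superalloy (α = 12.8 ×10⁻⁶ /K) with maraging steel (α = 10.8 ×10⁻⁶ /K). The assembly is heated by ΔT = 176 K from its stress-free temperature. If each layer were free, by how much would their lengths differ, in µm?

64.1 µm

Δα = |12.8 − 10.8|×10⁻⁶/K = 2.00×10⁻⁶/K.
ΔL_mismatch = Δα·L·ΔT = 2.00×10⁻⁶ × 182.0 mm × 176.0 K = 64.1 µm.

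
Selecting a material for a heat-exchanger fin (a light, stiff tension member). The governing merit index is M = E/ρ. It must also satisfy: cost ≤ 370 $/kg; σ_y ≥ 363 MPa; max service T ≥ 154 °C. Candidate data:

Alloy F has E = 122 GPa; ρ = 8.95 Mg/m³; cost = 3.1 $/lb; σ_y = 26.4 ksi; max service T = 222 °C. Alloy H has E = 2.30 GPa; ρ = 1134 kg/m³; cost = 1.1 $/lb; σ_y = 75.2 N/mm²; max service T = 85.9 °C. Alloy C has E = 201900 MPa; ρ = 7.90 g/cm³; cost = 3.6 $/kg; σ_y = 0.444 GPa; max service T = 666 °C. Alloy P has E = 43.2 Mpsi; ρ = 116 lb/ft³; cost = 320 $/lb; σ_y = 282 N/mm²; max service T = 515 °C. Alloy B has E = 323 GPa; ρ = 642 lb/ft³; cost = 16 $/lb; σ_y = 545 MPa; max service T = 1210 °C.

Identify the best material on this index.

alloy B

Screen on constraints: cost ≤ 370 $/kg; σ_y ≥ 363 MPa; max service T ≥ 154 °C. Survivors: alloy C, alloy B.
Normalizing units and computing the index:
  alloy C: E = 201.9 GPa, ρ = 7900 kg/m³
  alloy B: E = 323.0 GPa, ρ = 10280 kg/m³
  alloy B: M = 31.4 MN·m/kg
  alloy C: M = 25.6 MN·m/kg
Highest index: alloy B.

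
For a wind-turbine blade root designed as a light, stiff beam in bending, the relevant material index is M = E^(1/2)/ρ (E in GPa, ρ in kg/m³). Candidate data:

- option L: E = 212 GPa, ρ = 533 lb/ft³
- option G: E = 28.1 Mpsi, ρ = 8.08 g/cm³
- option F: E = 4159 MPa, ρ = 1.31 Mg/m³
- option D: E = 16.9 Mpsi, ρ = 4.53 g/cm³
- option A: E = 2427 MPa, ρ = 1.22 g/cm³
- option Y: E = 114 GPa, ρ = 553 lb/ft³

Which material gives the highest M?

In SI units:
  option L: E = 212.0 GPa, ρ = 8538 kg/m³
  option G: E = 193.7 GPa, ρ = 8080 kg/m³
  option F: E = 4.159 GPa, ρ = 1310 kg/m³
  option D: E = 116.5 GPa, ρ = 4530 kg/m³
  option A: E = 2.427 GPa, ρ = 1220 kg/m³
  option Y: E = 114.0 GPa, ρ = 8858 kg/m³
  option D: M = 2.38×10⁻³
  option G: M = 1.72×10⁻³
  option L: M = 1.71×10⁻³
  option F: M = 1.56×10⁻³
  option A: M = 1.28×10⁻³
  option Y: M = 1.21×10⁻³
Option D has the largest M.

option D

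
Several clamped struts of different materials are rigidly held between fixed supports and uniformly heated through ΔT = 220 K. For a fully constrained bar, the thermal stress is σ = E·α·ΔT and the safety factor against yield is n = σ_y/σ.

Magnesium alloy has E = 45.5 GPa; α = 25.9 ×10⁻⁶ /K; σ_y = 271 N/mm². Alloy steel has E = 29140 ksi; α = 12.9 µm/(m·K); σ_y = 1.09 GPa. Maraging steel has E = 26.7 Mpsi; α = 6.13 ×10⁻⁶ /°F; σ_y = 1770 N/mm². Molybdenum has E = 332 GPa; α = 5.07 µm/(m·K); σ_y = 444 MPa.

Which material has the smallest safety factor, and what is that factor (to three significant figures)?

magnesium alloy, n = 1.05

With everything in SI (GPa, ×10⁻⁶/K, MPa):
  magnesium alloy: E = 45.50, α = 25.9, σ_y = 271.0 → σ = 259 MPa, n = 1.05
  alloy steel: E = 200.9, α = 12.9, σ_y = 1090 → σ = 570 MPa, n = 1.91
  maraging steel: E = 184.1, α = 11.0, σ_y = 1770 → σ = 447 MPa, n = 3.96
  molybdenum: E = 332.0, α = 5.07, σ_y = 444.0 → σ = 370 MPa, n = 1.20
The minimum is magnesium alloy at n = 1.05.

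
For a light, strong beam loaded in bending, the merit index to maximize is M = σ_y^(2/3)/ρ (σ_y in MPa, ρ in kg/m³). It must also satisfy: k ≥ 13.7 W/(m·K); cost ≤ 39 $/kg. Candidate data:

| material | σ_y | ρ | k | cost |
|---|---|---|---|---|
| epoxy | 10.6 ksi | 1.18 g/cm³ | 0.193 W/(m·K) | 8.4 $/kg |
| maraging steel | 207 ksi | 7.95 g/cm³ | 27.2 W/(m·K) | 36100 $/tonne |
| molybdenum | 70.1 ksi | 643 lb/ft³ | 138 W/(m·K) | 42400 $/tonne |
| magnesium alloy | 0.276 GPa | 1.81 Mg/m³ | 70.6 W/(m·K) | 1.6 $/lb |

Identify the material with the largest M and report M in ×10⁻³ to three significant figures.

magnesium alloy, M = 23.4×10⁻³

Screen on constraints: k ≥ 13.7 W/(m·K); cost ≤ 39 $/kg. Survivors: maraging steel, magnesium alloy.
After converting to SI:
  maraging steel: σ_y = 1427 MPa, ρ = 7950 kg/m³
  magnesium alloy: σ_y = 276.0 MPa, ρ = 1810 kg/m³
  magnesium alloy: M = 23.4×10⁻³
  maraging steel: M = 15.9×10⁻³
Magnesium alloy has the largest M.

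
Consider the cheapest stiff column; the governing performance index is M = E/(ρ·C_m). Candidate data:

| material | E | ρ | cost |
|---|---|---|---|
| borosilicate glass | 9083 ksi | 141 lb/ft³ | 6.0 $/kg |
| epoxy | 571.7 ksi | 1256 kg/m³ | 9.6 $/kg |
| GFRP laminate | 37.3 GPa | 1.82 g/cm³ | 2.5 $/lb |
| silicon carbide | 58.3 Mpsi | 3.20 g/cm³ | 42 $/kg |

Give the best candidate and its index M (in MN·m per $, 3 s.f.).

borosilicate glass, M = 4.62 MN·m per $

Putting every candidate on a common basis:
  borosilicate glass: E = 62.63 GPa, ρ = 2259 kg/m³, cost = 6.000 $/kg
  epoxy: E = 3.942 GPa, ρ = 1256 kg/m³, cost = 9.600 $/kg
  GFRP laminate: E = 37.30 GPa, ρ = 1820 kg/m³, cost = 5.511 $/kg
  silicon carbide: E = 402.0 GPa, ρ = 3200 kg/m³, cost = 42.00 $/kg
  borosilicate glass: M = 4.62 MN·m per $
  GFRP laminate: M = 3.72 MN·m per $
  silicon carbide: M = 2.99 MN·m per $
  epoxy: M = 0.327 MN·m per $
Highest index: borosilicate glass.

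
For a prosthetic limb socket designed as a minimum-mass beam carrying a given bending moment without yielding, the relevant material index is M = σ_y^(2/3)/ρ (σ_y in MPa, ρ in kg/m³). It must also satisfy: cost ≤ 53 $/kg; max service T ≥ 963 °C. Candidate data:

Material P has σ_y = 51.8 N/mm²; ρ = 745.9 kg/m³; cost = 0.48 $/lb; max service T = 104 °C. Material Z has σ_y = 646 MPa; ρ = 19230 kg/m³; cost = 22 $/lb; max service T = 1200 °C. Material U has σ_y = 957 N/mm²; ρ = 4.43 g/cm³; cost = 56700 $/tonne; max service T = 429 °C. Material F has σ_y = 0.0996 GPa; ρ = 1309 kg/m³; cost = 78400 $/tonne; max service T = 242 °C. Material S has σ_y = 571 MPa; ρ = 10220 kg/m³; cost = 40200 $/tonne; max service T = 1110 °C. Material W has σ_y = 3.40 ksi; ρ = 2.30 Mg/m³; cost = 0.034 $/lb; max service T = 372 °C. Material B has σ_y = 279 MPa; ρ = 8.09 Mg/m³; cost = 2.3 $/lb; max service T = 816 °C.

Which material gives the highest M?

Screen on constraints: cost ≤ 53 $/kg; max service T ≥ 963 °C. Survivors: material Z, material S.
In SI units:
  material Z: σ_y = 646.0 MPa, ρ = 19230 kg/m³
  material S: σ_y = 571.0 MPa, ρ = 10220 kg/m³
  material S: M = 6.73×10⁻³
  material Z: M = 3.89×10⁻³
Material S has the largest M.

material S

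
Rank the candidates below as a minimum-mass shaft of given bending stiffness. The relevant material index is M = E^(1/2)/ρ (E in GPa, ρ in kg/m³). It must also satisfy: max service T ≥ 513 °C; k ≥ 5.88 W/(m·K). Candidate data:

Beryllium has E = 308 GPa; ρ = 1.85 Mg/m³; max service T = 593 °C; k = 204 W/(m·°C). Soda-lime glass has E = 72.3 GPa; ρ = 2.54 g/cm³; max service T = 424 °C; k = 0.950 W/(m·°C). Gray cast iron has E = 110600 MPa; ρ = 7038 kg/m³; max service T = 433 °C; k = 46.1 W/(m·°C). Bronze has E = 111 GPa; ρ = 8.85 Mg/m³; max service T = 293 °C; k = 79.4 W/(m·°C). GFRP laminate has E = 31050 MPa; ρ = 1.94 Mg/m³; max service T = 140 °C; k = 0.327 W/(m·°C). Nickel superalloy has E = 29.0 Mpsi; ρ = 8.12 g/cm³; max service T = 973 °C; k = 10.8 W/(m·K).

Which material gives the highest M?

Screen on constraints: max service T ≥ 513 °C; k ≥ 5.88 W/(m·K). Survivors: beryllium, nickel superalloy.
Normalizing units and computing the index:
  beryllium: E = 308.0 GPa, ρ = 1850 kg/m³
  nickel superalloy: E = 199.9 GPa, ρ = 8120 kg/m³
  beryllium: M = 9.49×10⁻³
  nickel superalloy: M = 1.74×10⁻³
The maximum is for beryllium.

beryllium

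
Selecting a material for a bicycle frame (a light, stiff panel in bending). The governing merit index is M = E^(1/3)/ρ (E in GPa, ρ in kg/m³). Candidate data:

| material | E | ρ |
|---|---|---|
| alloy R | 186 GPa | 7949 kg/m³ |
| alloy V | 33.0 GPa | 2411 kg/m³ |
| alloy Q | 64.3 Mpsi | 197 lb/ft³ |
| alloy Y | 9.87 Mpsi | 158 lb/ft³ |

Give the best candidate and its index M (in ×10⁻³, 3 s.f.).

After converting to SI:
  alloy R: E = 186.0 GPa, ρ = 7949 kg/m³
  alloy V: E = 33.00 GPa, ρ = 2411 kg/m³
  alloy Q: E = 443.3 GPa, ρ = 3156 kg/m³
  alloy Y: E = 68.05 GPa, ρ = 2531 kg/m³
  alloy Q: M = 2.42×10⁻³
  alloy Y: M = 1.61×10⁻³
  alloy V: M = 1.33×10⁻³
  alloy R: M = 0.718×10⁻³
Alloy Q has the largest M.

alloy Q, M = 2.42×10⁻³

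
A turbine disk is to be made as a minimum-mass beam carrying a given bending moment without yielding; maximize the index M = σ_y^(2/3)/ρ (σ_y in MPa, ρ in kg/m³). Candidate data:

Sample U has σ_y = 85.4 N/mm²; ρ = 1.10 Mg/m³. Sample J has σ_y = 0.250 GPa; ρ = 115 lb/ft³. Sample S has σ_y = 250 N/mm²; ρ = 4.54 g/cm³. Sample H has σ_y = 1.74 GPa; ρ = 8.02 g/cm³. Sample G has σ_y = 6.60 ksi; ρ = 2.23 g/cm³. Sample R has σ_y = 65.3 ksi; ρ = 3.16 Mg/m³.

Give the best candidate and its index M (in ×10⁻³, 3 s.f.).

Putting every candidate on a common basis:
  sample U: σ_y = 85.40 MPa, ρ = 1100 kg/m³
  sample J: σ_y = 250.0 MPa, ρ = 1842 kg/m³
  sample S: σ_y = 250.0 MPa, ρ = 4540 kg/m³
  sample H: σ_y = 1740 MPa, ρ = 8020 kg/m³
  sample G: σ_y = 45.51 MPa, ρ = 2230 kg/m³
  sample R: σ_y = 450.2 MPa, ρ = 3160 kg/m³
  sample J: M = 21.5×10⁻³
  sample R: M = 18.6×10⁻³
  sample H: M = 18.0×10⁻³
  sample U: M = 17.6×10⁻³
  sample S: M = 8.74×10⁻³
  sample G: M = 5.72×10⁻³
Highest index: sample J.

sample J, M = 21.5×10⁻³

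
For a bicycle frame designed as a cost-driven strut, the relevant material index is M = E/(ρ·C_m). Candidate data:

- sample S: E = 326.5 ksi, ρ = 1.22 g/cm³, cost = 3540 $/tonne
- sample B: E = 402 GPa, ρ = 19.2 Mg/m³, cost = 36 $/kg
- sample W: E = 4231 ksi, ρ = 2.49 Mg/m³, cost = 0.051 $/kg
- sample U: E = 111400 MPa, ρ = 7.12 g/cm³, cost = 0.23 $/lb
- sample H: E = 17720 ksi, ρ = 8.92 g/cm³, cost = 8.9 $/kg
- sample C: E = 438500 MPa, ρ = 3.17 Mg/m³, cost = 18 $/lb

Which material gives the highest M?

sample W

Normalizing units and computing the index:
  sample S: E = 2.251 GPa, ρ = 1220 kg/m³, cost = 3.540 $/kg
  sample B: E = 402.0 GPa, ρ = 19200 kg/m³, cost = 36.00 $/kg
  sample W: E = 29.17 GPa, ρ = 2490 kg/m³, cost = 0.05100 $/kg
  sample U: E = 111.4 GPa, ρ = 7120 kg/m³, cost = 0.5071 $/kg
  sample H: E = 122.2 GPa, ρ = 8920 kg/m³, cost = 8.900 $/kg
  sample C: E = 438.5 GPa, ρ = 3170 kg/m³, cost = 39.68 $/kg
  sample W: M = 230 MN·m per $
  sample U: M = 30.9 MN·m per $
  sample C: M = 3.49 MN·m per $
  sample H: M = 1.54 MN·m per $
  sample B: M = 0.582 MN·m per $
  sample S: M = 0.521 MN·m per $
Sample W ranks first.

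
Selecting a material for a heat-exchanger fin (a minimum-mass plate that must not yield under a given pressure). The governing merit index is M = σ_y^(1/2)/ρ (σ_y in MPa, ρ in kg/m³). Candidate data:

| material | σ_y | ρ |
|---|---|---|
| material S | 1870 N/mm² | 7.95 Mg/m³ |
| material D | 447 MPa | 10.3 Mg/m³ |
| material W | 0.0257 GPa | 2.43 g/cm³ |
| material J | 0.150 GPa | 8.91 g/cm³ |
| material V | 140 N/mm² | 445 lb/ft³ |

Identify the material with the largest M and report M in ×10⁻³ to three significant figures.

Convert each candidate to consistent units, then evaluate M:
  material S: σ_y = 1870 MPa, ρ = 7950 kg/m³
  material D: σ_y = 447.0 MPa, ρ = 10300 kg/m³
  material W: σ_y = 25.70 MPa, ρ = 2430 kg/m³
  material J: σ_y = 150.0 MPa, ρ = 8910 kg/m³
  material V: σ_y = 140.0 MPa, ρ = 7128 kg/m³
  material S: M = 5.44×10⁻³
  material W: M = 2.09×10⁻³
  material D: M = 2.05×10⁻³
  material V: M = 1.66×10⁻³
  material J: M = 1.37×10⁻³
The maximum is for material S.

material S, M = 5.44×10⁻³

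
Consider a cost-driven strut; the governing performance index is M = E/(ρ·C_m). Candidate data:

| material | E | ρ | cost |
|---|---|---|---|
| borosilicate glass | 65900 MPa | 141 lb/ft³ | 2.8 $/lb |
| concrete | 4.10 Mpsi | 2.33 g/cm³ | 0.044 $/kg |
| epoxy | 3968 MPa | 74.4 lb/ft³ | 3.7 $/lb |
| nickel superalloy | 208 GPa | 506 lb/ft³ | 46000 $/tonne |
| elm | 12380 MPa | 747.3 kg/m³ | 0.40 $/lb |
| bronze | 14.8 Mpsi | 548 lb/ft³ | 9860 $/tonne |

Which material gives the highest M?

concrete

Convert each candidate to consistent units, then evaluate M:
  borosilicate glass: E = 65.90 GPa, ρ = 2259 kg/m³, cost = 6.173 $/kg
  concrete: E = 28.27 GPa, ρ = 2330 kg/m³, cost = 0.04400 $/kg
  epoxy: E = 3.968 GPa, ρ = 1192 kg/m³, cost = 8.157 $/kg
  nickel superalloy: E = 208.0 GPa, ρ = 8105 kg/m³, cost = 46.00 $/kg
  elm: E = 12.38 GPa, ρ = 747.3 kg/m³, cost = 0.8818 $/kg
  bronze: E = 102.0 GPa, ρ = 8778 kg/m³, cost = 9.860 $/kg
  concrete: M = 276 MN·m per $
  elm: M = 18.8 MN·m per $
  borosilicate glass: M = 4.73 MN·m per $
  bronze: M = 1.18 MN·m per $
  nickel superalloy: M = 0.558 MN·m per $
  epoxy: M = 0.408 MN·m per $
Highest index: concrete.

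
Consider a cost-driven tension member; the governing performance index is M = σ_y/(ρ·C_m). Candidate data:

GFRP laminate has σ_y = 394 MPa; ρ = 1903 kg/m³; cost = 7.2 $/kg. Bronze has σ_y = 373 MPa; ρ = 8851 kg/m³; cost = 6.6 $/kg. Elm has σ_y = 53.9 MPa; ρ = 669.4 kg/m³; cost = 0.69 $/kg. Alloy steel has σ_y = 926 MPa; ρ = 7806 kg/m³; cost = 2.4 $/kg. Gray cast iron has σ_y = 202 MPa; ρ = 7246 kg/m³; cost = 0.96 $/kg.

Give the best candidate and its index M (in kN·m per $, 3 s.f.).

Per-candidate index values:
  elm: M = 117 kN·m per $
  alloy steel: M = 49.4 kN·m per $
  gray cast iron: M = 29.0 kN·m per $
  GFRP laminate: M = 28.8 kN·m per $
  bronze: M = 6.39 kN·m per $
Elm has the largest M.

elm, M = 117 kN·m per $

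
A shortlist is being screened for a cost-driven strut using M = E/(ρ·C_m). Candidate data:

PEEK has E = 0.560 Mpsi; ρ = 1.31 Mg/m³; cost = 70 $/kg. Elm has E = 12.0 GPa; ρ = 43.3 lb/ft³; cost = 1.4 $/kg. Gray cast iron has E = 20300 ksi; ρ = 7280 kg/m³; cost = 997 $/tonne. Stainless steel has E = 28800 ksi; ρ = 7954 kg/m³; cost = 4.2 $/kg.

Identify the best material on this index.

Putting every candidate on a common basis:
  PEEK: E = 3.861 GPa, ρ = 1310 kg/m³, cost = 70.00 $/kg
  elm: E = 12.00 GPa, ρ = 693.6 kg/m³, cost = 1.400 $/kg
  gray cast iron: E = 140.0 GPa, ρ = 7280 kg/m³, cost = 0.9970 $/kg
  stainless steel: E = 198.6 GPa, ρ = 7954 kg/m³, cost = 4.200 $/kg
  gray cast iron: M = 19.3 MN·m per $
  elm: M = 12.4 MN·m per $
  stainless steel: M = 5.94 MN·m per $
  PEEK: M = 0.0421 MN·m per $
Gray cast iron ranks first.

gray cast iron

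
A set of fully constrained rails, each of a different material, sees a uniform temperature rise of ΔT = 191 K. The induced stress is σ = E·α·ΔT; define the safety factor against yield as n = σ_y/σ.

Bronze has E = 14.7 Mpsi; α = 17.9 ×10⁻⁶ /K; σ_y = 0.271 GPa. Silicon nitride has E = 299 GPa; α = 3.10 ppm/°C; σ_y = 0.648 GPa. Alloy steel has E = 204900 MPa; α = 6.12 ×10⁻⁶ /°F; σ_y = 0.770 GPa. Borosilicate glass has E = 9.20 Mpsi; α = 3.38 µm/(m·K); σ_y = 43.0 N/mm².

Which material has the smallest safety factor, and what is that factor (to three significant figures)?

Converting E to GPa, α to ×10⁻⁶/K, σ_y to MPa, then σ and n for each:
  bronze: E = 101.4, α = 17.9, σ_y = 271.0 → σ = 347 MPa, n = 0.782
  silicon nitride: E = 299.0, α = 3.10, σ_y = 648.0 → σ = 177 MPa, n = 3.66
  alloy steel: E = 204.9, α = 11.0, σ_y = 770.0 → σ = 431 MPa, n = 1.79
  borosilicate glass: E = 63.43, α = 3.38, σ_y = 43.00 → σ = 41.0 MPa, n = 1.05
Bronze has the lowest safety factor, n = 0.782.

bronze, n = 0.782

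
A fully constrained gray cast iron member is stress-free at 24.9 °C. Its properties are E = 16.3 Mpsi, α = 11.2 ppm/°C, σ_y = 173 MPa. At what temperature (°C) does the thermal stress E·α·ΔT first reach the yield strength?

162 °C

E = 16.3 Mpsi = 112.4 GPa.
E·α·ΔT = 173.0 MPa ⇒ ΔT = 173.0 / (112.4×10³ × 11.2×10⁻⁶) = 137.4 K.
T = 24.9 + 137.4 = 162.3 °C.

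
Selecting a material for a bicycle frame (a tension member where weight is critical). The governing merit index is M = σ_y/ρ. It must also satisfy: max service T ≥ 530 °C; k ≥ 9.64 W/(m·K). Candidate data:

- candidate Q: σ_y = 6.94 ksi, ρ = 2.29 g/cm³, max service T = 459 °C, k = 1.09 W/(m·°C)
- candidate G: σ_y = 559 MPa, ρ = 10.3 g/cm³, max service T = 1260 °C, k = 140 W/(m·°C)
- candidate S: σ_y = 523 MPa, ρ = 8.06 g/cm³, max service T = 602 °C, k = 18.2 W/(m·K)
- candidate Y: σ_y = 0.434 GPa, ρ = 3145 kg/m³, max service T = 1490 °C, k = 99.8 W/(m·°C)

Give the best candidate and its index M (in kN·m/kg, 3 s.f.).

candidate Y, M = 138 kN·m/kg

Screen on constraints: max service T ≥ 530 °C; k ≥ 9.64 W/(m·K). Survivors: candidate G, candidate S, candidate Y.
After converting to SI:
  candidate G: σ_y = 559.0 MPa, ρ = 10300 kg/m³
  candidate S: σ_y = 523.0 MPa, ρ = 8060 kg/m³
  candidate Y: σ_y = 434.0 MPa, ρ = 3145 kg/m³
  candidate Y: M = 138 kN·m/kg
  candidate S: M = 64.9 kN·m/kg
  candidate G: M = 54.3 kN·m/kg
Candidate Y ranks first.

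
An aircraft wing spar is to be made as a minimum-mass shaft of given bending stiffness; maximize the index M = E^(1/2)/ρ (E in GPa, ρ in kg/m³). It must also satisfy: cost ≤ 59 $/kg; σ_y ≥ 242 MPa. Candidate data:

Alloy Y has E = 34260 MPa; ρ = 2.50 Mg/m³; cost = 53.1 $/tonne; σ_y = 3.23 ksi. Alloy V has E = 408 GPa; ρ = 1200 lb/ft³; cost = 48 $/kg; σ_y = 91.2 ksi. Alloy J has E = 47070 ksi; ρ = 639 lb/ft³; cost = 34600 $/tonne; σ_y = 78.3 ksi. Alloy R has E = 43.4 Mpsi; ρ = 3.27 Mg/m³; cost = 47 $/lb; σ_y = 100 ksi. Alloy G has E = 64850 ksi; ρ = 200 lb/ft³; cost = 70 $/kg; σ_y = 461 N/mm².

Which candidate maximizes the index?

alloy J

Screen on constraints: cost ≤ 59 $/kg; σ_y ≥ 242 MPa. Survivors: alloy V, alloy J.
Convert each candidate to consistent units, then evaluate M:
  alloy V: E = 408.0 GPa, ρ = 19220 kg/m³
  alloy J: E = 324.5 GPa, ρ = 10240 kg/m³
  alloy J: M = 1.76×10⁻³
  alloy V: M = 1.05×10⁻³
The maximum is for alloy J.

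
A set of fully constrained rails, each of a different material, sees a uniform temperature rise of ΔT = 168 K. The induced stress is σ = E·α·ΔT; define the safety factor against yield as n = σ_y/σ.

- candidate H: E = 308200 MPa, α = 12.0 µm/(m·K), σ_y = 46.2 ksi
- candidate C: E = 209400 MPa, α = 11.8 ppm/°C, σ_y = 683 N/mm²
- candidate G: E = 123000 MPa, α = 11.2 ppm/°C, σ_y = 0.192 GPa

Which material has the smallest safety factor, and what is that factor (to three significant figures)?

With everything in SI (GPa, ×10⁻⁶/K, MPa):
  candidate H: E = 308.2, α = 12.0, σ_y = 318.5 → σ = 621 MPa, n = 0.513
  candidate C: E = 209.4, α = 11.8, σ_y = 683.0 → σ = 415 MPa, n = 1.65
  candidate G: E = 123.0, α = 11.2, σ_y = 192.0 → σ = 231 MPa, n = 0.830
The minimum is candidate H at n = 0.513.

candidate H, n = 0.513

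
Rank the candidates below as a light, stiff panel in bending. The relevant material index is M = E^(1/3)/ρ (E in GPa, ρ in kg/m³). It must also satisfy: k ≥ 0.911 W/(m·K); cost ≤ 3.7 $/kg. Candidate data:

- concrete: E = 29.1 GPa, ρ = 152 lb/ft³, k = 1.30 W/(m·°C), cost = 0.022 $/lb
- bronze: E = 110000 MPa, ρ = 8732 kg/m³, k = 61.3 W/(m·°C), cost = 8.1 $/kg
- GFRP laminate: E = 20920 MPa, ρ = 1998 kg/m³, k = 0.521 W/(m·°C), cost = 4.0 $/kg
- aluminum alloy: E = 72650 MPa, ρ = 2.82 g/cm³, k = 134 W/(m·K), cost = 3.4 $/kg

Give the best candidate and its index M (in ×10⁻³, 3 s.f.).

aluminum alloy, M = 1.48×10⁻³

Screen on constraints: k ≥ 0.911 W/(m·K); cost ≤ 3.7 $/kg. Survivors: concrete, aluminum alloy.
Normalizing units and computing the index:
  concrete: E = 29.10 GPa, ρ = 2435 kg/m³
  aluminum alloy: E = 72.65 GPa, ρ = 2820 kg/m³
  aluminum alloy: M = 1.48×10⁻³
  concrete: M = 1.26×10⁻³
The maximum is for aluminum alloy.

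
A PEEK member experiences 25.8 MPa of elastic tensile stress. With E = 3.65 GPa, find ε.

ε = σ/E = 25.8 / 3650 = 7.07×10⁻³.

7.07×10⁻³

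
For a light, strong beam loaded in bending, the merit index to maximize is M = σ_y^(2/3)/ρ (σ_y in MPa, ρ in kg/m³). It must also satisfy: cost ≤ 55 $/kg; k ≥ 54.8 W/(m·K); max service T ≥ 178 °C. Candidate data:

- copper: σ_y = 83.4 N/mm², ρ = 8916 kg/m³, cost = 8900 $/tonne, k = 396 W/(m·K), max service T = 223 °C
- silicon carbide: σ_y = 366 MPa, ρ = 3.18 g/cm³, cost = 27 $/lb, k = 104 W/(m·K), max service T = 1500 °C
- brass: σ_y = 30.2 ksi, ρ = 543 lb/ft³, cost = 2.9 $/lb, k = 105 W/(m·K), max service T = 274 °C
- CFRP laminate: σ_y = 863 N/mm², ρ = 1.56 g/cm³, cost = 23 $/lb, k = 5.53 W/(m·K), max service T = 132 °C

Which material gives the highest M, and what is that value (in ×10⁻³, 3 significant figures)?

brass, M = 4.04×10⁻³

Screen on constraints: cost ≤ 55 $/kg; k ≥ 54.8 W/(m·K); max service T ≥ 178 °C. Survivors: copper, brass.
Normalizing units and computing the index:
  copper: σ_y = 83.40 MPa, ρ = 8916 kg/m³
  brass: σ_y = 208.2 MPa, ρ = 8698 kg/m³
  brass: M = 4.04×10⁻³
  copper: M = 2.14×10⁻³
Brass ranks first.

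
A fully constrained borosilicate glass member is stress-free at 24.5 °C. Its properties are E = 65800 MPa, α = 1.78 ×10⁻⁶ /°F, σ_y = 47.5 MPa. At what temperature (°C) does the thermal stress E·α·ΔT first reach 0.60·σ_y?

160 °C

E = 65800 MPa = 65.80 GPa.
α = 1.78×10⁻⁶/°F × 9/5 = 3.20×10⁻⁶/K.
E·α·ΔT = 28.50 MPa ⇒ ΔT = 28.50 / (65.80×10³ × 3.20×10⁻⁶) = 135.2 K.
T = 24.5 + 135.2 = 159.7 °C.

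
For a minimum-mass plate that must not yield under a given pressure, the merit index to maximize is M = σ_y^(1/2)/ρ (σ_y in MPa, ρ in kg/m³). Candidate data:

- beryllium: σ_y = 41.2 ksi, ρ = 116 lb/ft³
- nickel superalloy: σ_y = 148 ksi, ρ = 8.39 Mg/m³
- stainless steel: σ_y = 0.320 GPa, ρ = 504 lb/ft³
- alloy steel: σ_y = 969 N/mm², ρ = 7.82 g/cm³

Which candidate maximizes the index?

beryllium

Normalizing units and computing the index:
  beryllium: σ_y = 284.1 MPa, ρ = 1858 kg/m³
  nickel superalloy: σ_y = 1020 MPa, ρ = 8390 kg/m³
  stainless steel: σ_y = 320.0 MPa, ρ = 8073 kg/m³
  alloy steel: σ_y = 969.0 MPa, ρ = 7820 kg/m³
  beryllium: M = 9.07×10⁻³
  alloy steel: M = 3.98×10⁻³
  nickel superalloy: M = 3.81×10⁻³
  stainless steel: M = 2.22×10⁻³
The maximum is for beryllium.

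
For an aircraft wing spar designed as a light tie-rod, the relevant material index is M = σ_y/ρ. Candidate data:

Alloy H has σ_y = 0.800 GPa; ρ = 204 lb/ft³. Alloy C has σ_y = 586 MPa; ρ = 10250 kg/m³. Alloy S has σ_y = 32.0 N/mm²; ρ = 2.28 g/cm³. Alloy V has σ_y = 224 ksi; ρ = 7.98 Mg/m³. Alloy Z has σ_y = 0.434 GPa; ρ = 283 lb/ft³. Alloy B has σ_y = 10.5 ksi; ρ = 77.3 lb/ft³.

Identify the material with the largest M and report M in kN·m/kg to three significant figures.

alloy H, M = 245 kN·m/kg

After converting to SI:
  alloy H: σ_y = 800.0 MPa, ρ = 3268 kg/m³
  alloy C: σ_y = 586.0 MPa, ρ = 10250 kg/m³
  alloy S: σ_y = 32.00 MPa, ρ = 2280 kg/m³
  alloy V: σ_y = 1544 MPa, ρ = 7980 kg/m³
  alloy Z: σ_y = 434.0 MPa, ρ = 4533 kg/m³
  alloy B: σ_y = 72.39 MPa, ρ = 1238 kg/m³
  alloy H: M = 245 kN·m/kg
  alloy V: M = 194 kN·m/kg
  alloy Z: M = 95.7 kN·m/kg
  alloy B: M = 58.5 kN·m/kg
  alloy C: M = 57.2 kN·m/kg
  alloy S: M = 14.0 kN·m/kg
Alloy H has the largest M.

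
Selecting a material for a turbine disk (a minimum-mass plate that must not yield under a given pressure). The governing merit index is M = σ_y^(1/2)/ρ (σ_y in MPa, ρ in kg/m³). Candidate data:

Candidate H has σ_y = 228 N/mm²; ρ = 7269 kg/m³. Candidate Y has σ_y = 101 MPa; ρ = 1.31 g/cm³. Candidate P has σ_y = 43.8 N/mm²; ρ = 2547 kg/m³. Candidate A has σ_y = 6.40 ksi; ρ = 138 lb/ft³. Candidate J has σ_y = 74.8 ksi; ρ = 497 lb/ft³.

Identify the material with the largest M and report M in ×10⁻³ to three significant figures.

candidate Y, M = 7.67×10⁻³

Putting every candidate on a common basis:
  candidate H: σ_y = 228.0 MPa, ρ = 7269 kg/m³
  candidate Y: σ_y = 101.0 MPa, ρ = 1310 kg/m³
  candidate P: σ_y = 43.80 MPa, ρ = 2547 kg/m³
  candidate A: σ_y = 44.13 MPa, ρ = 2211 kg/m³
  candidate J: σ_y = 515.7 MPa, ρ = 7961 kg/m³
  candidate Y: M = 7.67×10⁻³
  candidate A: M = 3.01×10⁻³
  candidate J: M = 2.85×10⁻³
  candidate P: M = 2.60×10⁻³
  candidate H: M = 2.08×10⁻³
Candidate Y has the largest M.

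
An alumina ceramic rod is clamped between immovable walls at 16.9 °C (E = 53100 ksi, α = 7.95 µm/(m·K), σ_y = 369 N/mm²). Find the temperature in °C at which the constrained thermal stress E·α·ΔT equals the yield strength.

144 °C

E = 53100 ksi = 366.1 GPa.
σ_y = 369 N/mm² = 369.0 MPa.
E·α·ΔT = 369.0 MPa ⇒ ΔT = 369.0 / (366.1×10³ × 7.95×10⁻⁶) = 126.8 K.
T = 16.9 + 126.8 = 143.7 °C.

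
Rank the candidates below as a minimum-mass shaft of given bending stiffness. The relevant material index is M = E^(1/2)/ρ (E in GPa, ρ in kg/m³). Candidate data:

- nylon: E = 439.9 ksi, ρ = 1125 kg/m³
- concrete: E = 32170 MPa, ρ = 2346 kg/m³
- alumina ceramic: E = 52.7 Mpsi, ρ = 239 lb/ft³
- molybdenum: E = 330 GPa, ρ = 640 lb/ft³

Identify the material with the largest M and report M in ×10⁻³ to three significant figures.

alumina ceramic, M = 4.98×10⁻³

In SI units:
  nylon: E = 3.033 GPa, ρ = 1125 kg/m³
  concrete: E = 32.17 GPa, ρ = 2346 kg/m³
  alumina ceramic: E = 363.4 GPa, ρ = 3828 kg/m³
  molybdenum: E = 330.0 GPa, ρ = 10250 kg/m³
  alumina ceramic: M = 4.98×10⁻³
  concrete: M = 2.42×10⁻³
  molybdenum: M = 1.77×10⁻³
  nylon: M = 1.55×10⁻³
Alumina ceramic has the largest M.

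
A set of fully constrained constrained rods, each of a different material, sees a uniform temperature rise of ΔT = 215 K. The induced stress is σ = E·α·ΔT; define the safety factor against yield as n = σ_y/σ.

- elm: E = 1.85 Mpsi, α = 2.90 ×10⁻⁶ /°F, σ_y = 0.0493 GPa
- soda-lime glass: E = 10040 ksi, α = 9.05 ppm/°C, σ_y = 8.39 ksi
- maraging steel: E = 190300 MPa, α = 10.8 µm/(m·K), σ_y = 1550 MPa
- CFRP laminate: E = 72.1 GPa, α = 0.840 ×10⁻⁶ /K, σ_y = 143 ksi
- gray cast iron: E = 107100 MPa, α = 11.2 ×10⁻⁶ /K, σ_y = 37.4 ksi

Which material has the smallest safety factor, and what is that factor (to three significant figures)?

soda-lime glass, n = 0.429

In consistent units (E in GPa, α in ×10⁻⁶/K, σ_y in MPa):
  elm: E = 12.76, α = 5.22, σ_y = 49.30 → σ = 14.3 MPa, n = 3.44
  soda-lime glass: E = 69.22, α = 9.05, σ_y = 57.85 → σ = 135 MPa, n = 0.429
  maraging steel: E = 190.3, α = 10.8, σ_y = 1550 → σ = 442 MPa, n = 3.51
  CFRP laminate: E = 72.10, α = 0.840, σ_y = 986.0 → σ = 13.0 MPa, n = 75.7
  gray cast iron: E = 107.1, α = 11.2, σ_y = 257.9 → σ = 258 MPa, n = 1.00
The minimum is soda-lime glass at n = 0.429.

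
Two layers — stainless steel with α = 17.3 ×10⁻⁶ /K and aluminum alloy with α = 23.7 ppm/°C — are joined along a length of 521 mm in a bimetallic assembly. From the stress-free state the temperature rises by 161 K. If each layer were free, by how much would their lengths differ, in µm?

Δα = |17.3 − 23.7|×10⁻⁶/K = 6.40×10⁻⁶/K.
ΔL_mismatch = Δα·L·ΔT = 6.40×10⁻⁶ × 521.0 mm × 161.0 K = 537 µm.

537 µm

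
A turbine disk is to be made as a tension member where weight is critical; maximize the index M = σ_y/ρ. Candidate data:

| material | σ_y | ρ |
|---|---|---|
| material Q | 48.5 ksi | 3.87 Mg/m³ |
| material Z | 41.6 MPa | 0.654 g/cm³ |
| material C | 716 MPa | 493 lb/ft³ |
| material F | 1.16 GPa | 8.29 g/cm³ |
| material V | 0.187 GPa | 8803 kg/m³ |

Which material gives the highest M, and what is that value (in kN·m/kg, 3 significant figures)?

material F, M = 140 kN·m/kg

Normalizing units and computing the index:
  material Q: σ_y = 334.4 MPa, ρ = 3870 kg/m³
  material Z: σ_y = 41.60 MPa, ρ = 654.0 kg/m³
  material C: σ_y = 716.0 MPa, ρ = 7897 kg/m³
  material F: σ_y = 1160 MPa, ρ = 8290 kg/m³
  material V: σ_y = 187.0 MPa, ρ = 8803 kg/m³
  material F: M = 140 kN·m/kg
  material C: M = 90.7 kN·m/kg
  material Q: M = 86.4 kN·m/kg
  material Z: M = 63.6 kN·m/kg
  material V: M = 21.2 kN·m/kg
Highest index: material F.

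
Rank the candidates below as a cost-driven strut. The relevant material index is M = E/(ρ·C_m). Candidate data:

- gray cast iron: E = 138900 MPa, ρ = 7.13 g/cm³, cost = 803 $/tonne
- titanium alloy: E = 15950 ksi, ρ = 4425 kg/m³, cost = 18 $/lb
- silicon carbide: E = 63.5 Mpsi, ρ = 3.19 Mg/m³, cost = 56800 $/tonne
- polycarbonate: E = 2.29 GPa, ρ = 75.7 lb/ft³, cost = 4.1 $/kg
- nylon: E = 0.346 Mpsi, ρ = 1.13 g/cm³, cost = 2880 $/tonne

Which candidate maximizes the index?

gray cast iron

Convert each candidate to consistent units, then evaluate M:
  gray cast iron: E = 138.9 GPa, ρ = 7130 kg/m³, cost = 0.8030 $/kg
  titanium alloy: E = 110.0 GPa, ρ = 4425 kg/m³, cost = 39.68 $/kg
  silicon carbide: E = 437.8 GPa, ρ = 3190 kg/m³, cost = 56.80 $/kg
  polycarbonate: E = 2.290 GPa, ρ = 1213 kg/m³, cost = 4.100 $/kg
  nylon: E = 2.386 GPa, ρ = 1130 kg/m³, cost = 2.880 $/kg
  gray cast iron: M = 24.3 MN·m per $
  silicon carbide: M = 2.42 MN·m per $
  nylon: M = 0.733 MN·m per $
  titanium alloy: M = 0.626 MN·m per $
  polycarbonate: M = 0.461 MN·m per $
Highest index: gray cast iron.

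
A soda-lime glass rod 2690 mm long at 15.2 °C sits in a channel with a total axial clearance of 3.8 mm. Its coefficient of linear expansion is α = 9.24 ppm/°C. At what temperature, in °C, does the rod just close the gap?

168 °C

α·L₀·ΔT = 3.8 mm ⇒ ΔT = 3.8 / (9.24×10⁻⁶ × 2690.0) = 152.9 K.
T = 15.2 + 152.9 = 168.1 °C.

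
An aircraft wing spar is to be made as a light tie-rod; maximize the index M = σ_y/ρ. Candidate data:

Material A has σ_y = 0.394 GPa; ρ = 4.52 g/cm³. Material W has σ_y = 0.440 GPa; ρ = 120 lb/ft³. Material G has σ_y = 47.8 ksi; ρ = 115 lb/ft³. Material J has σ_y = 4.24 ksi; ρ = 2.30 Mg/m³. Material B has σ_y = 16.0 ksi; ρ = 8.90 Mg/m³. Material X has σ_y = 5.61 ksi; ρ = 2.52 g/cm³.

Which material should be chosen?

Putting every candidate on a common basis:
  material A: σ_y = 394.0 MPa, ρ = 4520 kg/m³
  material W: σ_y = 440.0 MPa, ρ = 1922 kg/m³
  material G: σ_y = 329.6 MPa, ρ = 1842 kg/m³
  material J: σ_y = 29.23 MPa, ρ = 2300 kg/m³
  material B: σ_y = 110.3 MPa, ρ = 8900 kg/m³
  material X: σ_y = 38.68 MPa, ρ = 2520 kg/m³
  material W: M = 229 kN·m/kg
  material G: M = 179 kN·m/kg
  material A: M = 87.2 kN·m/kg
  material X: M = 15.3 kN·m/kg
  material J: M = 12.7 kN·m/kg
  material B: M = 12.4 kN·m/kg
Material W ranks first.

material W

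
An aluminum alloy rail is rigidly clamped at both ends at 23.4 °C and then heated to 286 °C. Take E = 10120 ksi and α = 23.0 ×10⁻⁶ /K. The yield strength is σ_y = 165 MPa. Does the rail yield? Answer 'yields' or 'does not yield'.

yields

E = 10120 ksi = 69.77 GPa.
ΔT = 262.6 K. Constrained thermal stress σ = E·α·ΔT = 69.77×10³ MPa × 23.0×10⁻⁶ × 262.6 = 421 MPa (compressive).
Compare to σ_y = 165 MPa: σ ≥ σ_y, so it yields.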